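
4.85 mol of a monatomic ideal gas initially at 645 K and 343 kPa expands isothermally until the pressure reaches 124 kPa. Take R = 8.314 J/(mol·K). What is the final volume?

210 L

V₁ = nRT₁/P₁ = 4.85×8.314×645/343 = 75.8 L.
Isothermal: T stays 645 K; PV = const ⇒ V₂ = 210 L, P₂ = 124 kPa.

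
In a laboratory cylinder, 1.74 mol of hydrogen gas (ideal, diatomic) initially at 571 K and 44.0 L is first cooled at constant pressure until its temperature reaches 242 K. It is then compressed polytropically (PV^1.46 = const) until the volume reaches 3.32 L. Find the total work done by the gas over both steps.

P₁ = nRT₁/V₁ = 1.74×8.314×571/44.0 = 188 kPa.
Step 1 — Isobaric: P stays 188 kPa; V/T = const ⇒ T₂ = 242 K, V₂ = 18.6 L.
W = PΔV = 188×(18.6−44.0) kPa·L = -4760 J.
ΔU = nCvΔT = 1.74×20.8×(242−571) = -11900 J.
Q = ΔU + W = nCpΔT = -16700 J.
State after step 1: P = 188 kPa, V = 18.6 L, T = 242 K.
Step 2 — Polytropic n=1.46: T₂ = T₁(V₁/V₂)^(n−1) = 242×(5.62)^0.46 = 535 K; P₂ = P₁(V₁/V₂)^n = 2330 kPa.
W = (P₁V₁−P₂V₂)/(n−1) = (188×18.6−2330×3.32)/0.46 = -9220 J.
ΔU = nCvΔT = 1.74×20.8×(535−242) = 10600 J.
Q = ΔU + W = 1380 J.
Net over both steps: W = -14000 J, Q = -15300 J, ΔU = -1290 J.

-14000 J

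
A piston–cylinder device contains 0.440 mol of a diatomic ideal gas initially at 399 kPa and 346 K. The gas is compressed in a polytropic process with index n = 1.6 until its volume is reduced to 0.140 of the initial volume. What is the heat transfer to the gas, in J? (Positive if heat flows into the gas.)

V₁ = nRT₁/P₁ = 0.440×8.314×346/399 = 3.17 L.
Polytropic n=1.6: T₂ = T₁(V₁/V₂)^(n−1) = 346×(7.14)^0.60 = 1130 K; P₂ = P₁(V₁/V₂)^n = 9270 kPa.
W = (P₁V₁−P₂V₂)/(n−1) = (399×3.17−9270×0.444)/0.60 = -4750 J.
ΔU = nCvΔT = 0.440×20.8×(1130−346) = 7130 J.
Q = ΔU + W = 2380 J.

2380 J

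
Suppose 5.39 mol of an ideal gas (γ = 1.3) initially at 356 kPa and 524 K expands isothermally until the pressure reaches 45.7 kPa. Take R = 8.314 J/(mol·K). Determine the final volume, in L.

V₁ = nRT₁/P₁ = 5.39×8.314×524/356 = 66.0 L.
Isothermal: T stays 524 K; PV = const ⇒ V₂ = 514 L, P₂ = 45.7 kPa.

514 L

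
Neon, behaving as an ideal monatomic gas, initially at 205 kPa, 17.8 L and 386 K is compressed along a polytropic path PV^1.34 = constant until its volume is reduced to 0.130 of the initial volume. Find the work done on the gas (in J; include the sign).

10700 J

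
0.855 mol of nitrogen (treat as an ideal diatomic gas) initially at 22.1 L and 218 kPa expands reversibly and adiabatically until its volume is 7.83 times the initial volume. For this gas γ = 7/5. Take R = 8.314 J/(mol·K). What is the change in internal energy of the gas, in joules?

-6760 J

T₁ = P₁V₁/(nR) = 218×22.1/(0.855×8.314) = 678 K.
Adiabatic: TV^(γ−1) = const ⇒ T₂ = 678×(0.128)^0.400 = 298 K; PV^γ = const ⇒ P₂ = 12.2 kPa.
For an ideal gas ΔU = nCvΔT with Cv = (5/2)R = 20.8 J/(mol·K).
ΔU = 0.855×20.8×(298−678) = -6760 J.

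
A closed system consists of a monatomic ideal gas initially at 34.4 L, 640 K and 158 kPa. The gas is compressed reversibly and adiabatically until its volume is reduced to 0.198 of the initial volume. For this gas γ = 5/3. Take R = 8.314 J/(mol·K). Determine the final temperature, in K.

Adiabatic: TV^(γ−1) = const ⇒ T₂ = 640×(5.05)^0.667 = 1880 K; PV^γ = const ⇒ P₂ = 2350 kPa.

1880 K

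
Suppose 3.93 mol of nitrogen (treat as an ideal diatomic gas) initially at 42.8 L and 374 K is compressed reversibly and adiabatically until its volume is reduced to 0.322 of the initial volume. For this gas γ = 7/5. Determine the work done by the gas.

-17500 J

P₁ = nRT₁/V₁ = 3.93×8.314×374/42.8 = 286 kPa.
Adiabatic: TV^(γ−1) = const ⇒ T₂ = 374×(3.11)^0.400 = 588 K; PV^γ = const ⇒ P₂ = 1400 kPa.
ΔU = nCvΔT = 3.93×20.8×(588−374) = 17500 J.
Q = 0 for an adiabatic process, so W = −ΔU = -17500 J.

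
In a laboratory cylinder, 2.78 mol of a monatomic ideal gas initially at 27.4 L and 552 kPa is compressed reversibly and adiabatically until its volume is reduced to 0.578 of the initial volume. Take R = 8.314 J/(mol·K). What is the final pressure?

1380 kPa

T₁ = P₁V₁/(nR) = 552×27.4/(2.78×8.314) = 654 K.
Adiabatic: TV^(γ−1) = const ⇒ T₂ = 654×(1.73)^0.667 = 943 K; PV^γ = const ⇒ P₂ = 1380 kPa.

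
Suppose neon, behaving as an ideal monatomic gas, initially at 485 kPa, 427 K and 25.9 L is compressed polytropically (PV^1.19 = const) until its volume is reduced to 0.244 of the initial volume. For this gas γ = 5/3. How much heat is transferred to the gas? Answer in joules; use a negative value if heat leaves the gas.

-14500 J

n = P₁V₁/(RT₁) = 485×25.9/(8.314×427) = 3.54 mol.
Polytropic n=1.19: T₂ = T₁(V₁/V₂)^(n−1) = 427×(4.10)^0.19 = 558 K; P₂ = P₁(V₁/V₂)^n = 2600 kPa.
W = (P₁V₁−P₂V₂)/(n−1) = (485×25.9−2600×6.32)/0.19 = -20300 J.
ΔU = nCvΔT = 3.54×12.5×(558−427) = 5790 J.
Q = ΔU + W = -14500 J.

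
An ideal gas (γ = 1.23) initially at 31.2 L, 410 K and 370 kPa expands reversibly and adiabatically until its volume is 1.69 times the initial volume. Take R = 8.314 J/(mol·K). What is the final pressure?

Adiabatic: TV^(γ−1) = const ⇒ T₂ = 410×(0.592)^0.230 = 363 K; PV^γ = const ⇒ P₂ = 194 kPa.

194 kPa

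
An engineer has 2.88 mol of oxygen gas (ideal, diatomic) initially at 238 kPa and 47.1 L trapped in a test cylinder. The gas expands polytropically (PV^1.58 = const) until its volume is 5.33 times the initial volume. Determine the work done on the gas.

T₁ = P₁V₁/(nR) = 238×47.1/(2.88×8.314) = 468 K.
Polytropic n=1.58: T₂ = T₁(V₁/V₂)^(n−1) = 468×(0.188)^0.58 = 177 K; P₂ = P₁(V₁/V₂)^n = 16.9 kPa.
W = (P₁V₁−P₂V₂)/(n−1) = (238×47.1−16.9×251)/0.58 = 12000 J.
Work done on the gas = −W_by = -12000 J.

-12000 J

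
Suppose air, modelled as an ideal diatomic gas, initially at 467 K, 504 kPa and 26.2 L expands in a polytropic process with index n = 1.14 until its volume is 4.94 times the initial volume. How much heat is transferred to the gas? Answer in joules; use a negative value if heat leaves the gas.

12300 J

n = P₁V₁/(RT₁) = 504×26.2/(8.314×467) = 3.40 mol.
Polytropic n=1.14: T₂ = T₁(V₁/V₂)^(n−1) = 467×(0.202)^0.14 = 373 K; P₂ = P₁(V₁/V₂)^n = 81.6 kPa.
W = (P₁V₁−P₂V₂)/(n−1) = (504×26.2−81.6×129)/0.14 = 18900 J.
ΔU = nCvΔT = 3.40×20.8×(373−467) = -6620 J.
Q = ΔU + W = 12300 J.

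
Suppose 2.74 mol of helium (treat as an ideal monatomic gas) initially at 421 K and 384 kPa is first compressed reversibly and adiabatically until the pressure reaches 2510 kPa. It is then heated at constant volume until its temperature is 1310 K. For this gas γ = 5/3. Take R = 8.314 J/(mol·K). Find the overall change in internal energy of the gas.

V₁ = nRT₁/P₁ = 2.74×8.314×421/384 = 25.0 L.
Step 1 — Adiabatic: T₂/T₁ = (P₂/P₁)^((γ−1)/γ) ⇒ T₂ = 421×(6.54)^0.400 = 892 K; V₂ = 8.10 L.
ΔU = nCvΔT = 2.74×12.5×(892−421) = 16100 J.
Q = 0 for an adiabatic process, so W = −ΔU = -16100 J.
State after step 1: P = 2510 kPa, V = 8.10 L, T = 892 K.
Step 2 — Isochoric: V stays 8.10 L; P/T = const ⇒ T₂ = 1310 K, P₂ = 3690 kPa.
W = 0 (no volume change).
ΔU = nCvΔT = 2.74×12.5×(1310−892) = 14300 J.
Q = ΔU = 14300 J.
Net over both steps: W = -16100 J, Q = 14300 J, ΔU = 30400 J.

30400 J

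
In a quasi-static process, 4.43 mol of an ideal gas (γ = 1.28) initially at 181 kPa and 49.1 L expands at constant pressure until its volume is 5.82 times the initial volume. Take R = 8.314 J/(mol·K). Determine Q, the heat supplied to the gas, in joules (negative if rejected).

196000 J

T₁ = P₁V₁/(nR) = 181×49.1/(4.43×8.314) = 241 K.
Isobaric: P stays 181 kPa; V/T = const ⇒ T₂ = 1400 K, V₂ = 286 L.
W = PΔV = 181×(286−49.1) kPa·L = 42800 J.
ΔU = nCvΔT = 4.43×29.7×(1400−241) = 153000 J.
Q = ΔU + W = nCpΔT = 196000 J.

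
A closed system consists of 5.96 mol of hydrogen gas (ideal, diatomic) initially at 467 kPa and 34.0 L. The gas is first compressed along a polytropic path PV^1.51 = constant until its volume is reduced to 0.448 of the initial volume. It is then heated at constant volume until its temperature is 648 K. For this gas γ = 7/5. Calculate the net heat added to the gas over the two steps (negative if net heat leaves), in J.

T₁ = P₁V₁/(nR) = 467×34.0/(5.96×8.314) = 320 K.
Step 1 — Polytropic n=1.51: T₂ = T₁(V₁/V₂)^(n−1) = 320×(2.23)^0.51 = 483 K; P₂ = P₁(V₁/V₂)^n = 1570 kPa.
W = (P₁V₁−P₂V₂)/(n−1) = (467×34.0−1570×15.2)/0.51 = -15800 J.
ΔU = nCvΔT = 5.96×20.8×(483−320) = 20100 J.
Q = ΔU + W = 4330 J.
State after step 1: P = 1570 kPa, V = 15.2 L, T = 483 K.
Step 2 — Isochoric: V stays 15.2 L; P/T = const ⇒ T₂ = 648 K, P₂ = 2110 kPa.
W = 0 (no volume change).
ΔU = nCvΔT = 5.96×20.8×(648−483) = 20500 J.
Q = ΔU = 20500 J.
Net over both steps: W = -15800 J, Q = 24800 J, ΔU = 40600 J.

24800 J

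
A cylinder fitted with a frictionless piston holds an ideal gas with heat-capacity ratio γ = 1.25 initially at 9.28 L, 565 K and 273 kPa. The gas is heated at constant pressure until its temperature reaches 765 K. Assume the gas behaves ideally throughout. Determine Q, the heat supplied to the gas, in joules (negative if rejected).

n = P₁V₁/(RT₁) = 273×9.28/(8.314×565) = 0.539 mol.
Isobaric: P stays 273 kPa; V/T = const ⇒ T₂ = 765 K, V₂ = 12.6 L.
W = PΔV = 273×(12.6−9.28) kPa·L = 897 J.
ΔU = nCvΔT = 0.539×33.3×(765−565) = 3590 J.
Q = ΔU + W = nCpΔT = 4480 J.

4480 J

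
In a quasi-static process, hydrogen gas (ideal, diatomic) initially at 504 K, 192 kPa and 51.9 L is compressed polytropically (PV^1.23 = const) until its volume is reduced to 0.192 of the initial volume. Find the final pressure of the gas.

1460 kPa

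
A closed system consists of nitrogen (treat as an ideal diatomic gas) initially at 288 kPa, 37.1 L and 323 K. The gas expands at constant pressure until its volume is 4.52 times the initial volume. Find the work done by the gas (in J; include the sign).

37600 J

n = P₁V₁/(RT₁) = 288×37.1/(8.314×323) = 3.98 mol.
Isobaric: P stays 288 kPa; V/T = const ⇒ T₂ = 1460 K, V₂ = 168 L.
W = PΔV = 288×(168−37.1) kPa·L = 37600 J.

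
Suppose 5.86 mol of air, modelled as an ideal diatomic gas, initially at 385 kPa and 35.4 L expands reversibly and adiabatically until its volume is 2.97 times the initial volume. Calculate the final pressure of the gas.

83.9 kPa

T₁ = P₁V₁/(nR) = 385×35.4/(5.86×8.314) = 280 K.
Adiabatic: TV^(γ−1) = const ⇒ T₂ = 280×(0.337)^0.400 = 181 K; PV^γ = const ⇒ P₂ = 83.9 kPa.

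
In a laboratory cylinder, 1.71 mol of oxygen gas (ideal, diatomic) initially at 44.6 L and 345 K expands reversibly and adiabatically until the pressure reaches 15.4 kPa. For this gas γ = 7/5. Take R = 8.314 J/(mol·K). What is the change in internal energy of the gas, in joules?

-5270 J

P₁ = nRT₁/V₁ = 1.71×8.314×345/44.6 = 110 kPa.
Adiabatic: T₂/T₁ = (P₂/P₁)^((γ−1)/γ) ⇒ T₂ = 345×(0.140)^0.286 = 197 K; V₂ = 182 L.
For an ideal gas ΔU = nCvΔT with Cv = (5/2)R = 20.8 J/(mol·K).
ΔU = 1.71×20.8×(197−345) = -5270 J.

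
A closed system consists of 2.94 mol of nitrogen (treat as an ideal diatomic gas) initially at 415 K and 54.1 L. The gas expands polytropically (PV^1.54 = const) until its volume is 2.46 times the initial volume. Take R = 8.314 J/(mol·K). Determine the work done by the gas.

7230 J

P₁ = nRT₁/V₁ = 2.94×8.314×415/54.1 = 188 kPa.
Polytropic n=1.54: T₂ = T₁(V₁/V₂)^(n−1) = 415×(0.407)^0.54 = 255 K; P₂ = P₁(V₁/V₂)^n = 46.9 kPa.
W = (P₁V₁−P₂V₂)/(n−1) = (188×54.1−46.9×133)/0.54 = 7230 J.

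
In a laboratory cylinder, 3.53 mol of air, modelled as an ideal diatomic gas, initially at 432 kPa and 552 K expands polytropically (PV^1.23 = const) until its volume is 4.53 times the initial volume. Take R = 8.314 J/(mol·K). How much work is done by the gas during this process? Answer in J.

20700 J

V₁ = nRT₁/P₁ = 3.53×8.314×552/432 = 37.5 L.
Polytropic n=1.23: T₂ = T₁(V₁/V₂)^(n−1) = 552×(0.221)^0.23 = 390 K; P₂ = P₁(V₁/V₂)^n = 67.4 kPa.
W = (P₁V₁−P₂V₂)/(n−1) = (432×37.5−67.4×170)/0.23 = 20700 J.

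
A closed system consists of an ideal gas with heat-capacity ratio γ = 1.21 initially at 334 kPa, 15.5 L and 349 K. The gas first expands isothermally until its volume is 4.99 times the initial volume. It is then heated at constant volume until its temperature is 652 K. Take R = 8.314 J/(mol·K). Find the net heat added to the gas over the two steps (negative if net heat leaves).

n = P₁V₁/(RT₁) = 334×15.5/(8.314×349) = 1.78 mol.
Step 1 — Isothermal: T stays 349 K; PV = const ⇒ V₂ = 77.3 L, P₂ = 66.9 kPa.
ΔU = 0 (ideal gas, T constant).
W = nRT ln(V₂/V₁) = 1.78×8.314×349×ln(4.99) = 8320 J.
Q = ΔU + W = 8320 J.
State after step 1: P = 66.9 kPa, V = 77.3 L, T = 349 K.
Step 2 — Isochoric: V stays 77.3 L; P/T = const ⇒ T₂ = 652 K, P₂ = 125 kPa.
W = 0 (no volume change).
ΔU = nCvΔT = 1.78×39.6×(652−349) = 21400 J.
Q = ΔU = 21400 J.
Net over both steps: W = 8320 J, Q = 29700 J, ΔU = 21400 J.

29700 J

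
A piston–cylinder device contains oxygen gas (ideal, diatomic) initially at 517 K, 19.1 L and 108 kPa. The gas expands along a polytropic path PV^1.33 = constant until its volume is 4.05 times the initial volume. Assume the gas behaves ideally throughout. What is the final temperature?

Polytropic n=1.33: T₂ = T₁(V₁/V₂)^(n−1) = 517×(0.247)^0.33 = 326 K; P₂ = P₁(V₁/V₂)^n = 16.8 kPa.

326 K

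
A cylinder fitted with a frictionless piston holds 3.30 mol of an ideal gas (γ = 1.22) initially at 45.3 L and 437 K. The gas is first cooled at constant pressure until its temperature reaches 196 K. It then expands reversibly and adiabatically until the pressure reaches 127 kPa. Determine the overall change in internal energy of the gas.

-33100 J

P₁ = nRT₁/V₁ = 3.30×8.314×437/45.3 = 265 kPa.
Step 1 — Isobaric: P stays 265 kPa; V/T = const ⇒ T₂ = 196 K, V₂ = 20.3 L.
W = PΔV = 265×(20.3−45.3) kPa·L = -6610 J.
ΔU = nCvΔT = 3.30×37.8×(196−437) = -30100 J.
Q = ΔU + W = nCpΔT = -36700 J.
State after step 1: P = 265 kPa, V = 20.3 L, T = 196 K.
Step 2 — Adiabatic: T₂/T₁ = (P₂/P₁)^((γ−1)/γ) ⇒ T₂ = 196×(0.480)^0.180 = 172 K; V₂ = 37.1 L.
ΔU = nCvΔT = 3.30×37.8×(172−196) = -3030 J.
Q = 0 for an adiabatic process, so W = −ΔU = 3030 J.
Net over both steps: W = -3580 J, Q = -36700 J, ΔU = -33100 J.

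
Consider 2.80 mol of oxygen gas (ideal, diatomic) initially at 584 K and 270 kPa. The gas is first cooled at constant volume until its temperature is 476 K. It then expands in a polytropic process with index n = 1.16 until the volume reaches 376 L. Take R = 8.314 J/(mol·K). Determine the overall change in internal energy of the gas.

-13900 J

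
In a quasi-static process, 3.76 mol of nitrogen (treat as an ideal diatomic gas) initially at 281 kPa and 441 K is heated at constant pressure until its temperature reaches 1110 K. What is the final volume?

123 L

V₁ = nRT₁/P₁ = 3.76×8.314×441/281 = 49.1 L.
Isobaric: P stays 281 kPa; V/T = const ⇒ T₂ = 1110 K, V₂ = 123 L.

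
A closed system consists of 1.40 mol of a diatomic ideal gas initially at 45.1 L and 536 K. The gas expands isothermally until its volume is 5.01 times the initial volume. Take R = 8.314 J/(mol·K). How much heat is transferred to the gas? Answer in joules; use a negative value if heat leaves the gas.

10100 J

P₁ = nRT₁/V₁ = 1.40×8.314×536/45.1 = 138 kPa.
Isothermal: T stays 536 K; PV = const ⇒ V₂ = 226 L, P₂ = 27.6 kPa.
ΔU = 0 (ideal gas, T constant).
W = nRT ln(V₂/V₁) = 1.40×8.314×536×ln(5.01) = 10100 J.
Q = ΔU + W = 10100 J.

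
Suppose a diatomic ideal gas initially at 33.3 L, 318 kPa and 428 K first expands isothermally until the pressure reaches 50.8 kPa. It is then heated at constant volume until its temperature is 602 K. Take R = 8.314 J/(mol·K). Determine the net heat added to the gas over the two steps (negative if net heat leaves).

n = P₁V₁/(RT₁) = 318×33.3/(8.314×428) = 2.98 mol.
Step 1 — Isothermal: T stays 428 K; PV = const ⇒ V₂ = 208 L, P₂ = 50.8 kPa.
ΔU = 0 (ideal gas, T constant).
W = nRT ln(V₂/V₁) = 2.98×8.314×428×ln(6.26) = 19400 J.
Q = ΔU + W = 19400 J.
State after step 1: P = 50.8 kPa, V = 208 L, T = 428 K.
Step 2 — Isochoric: V stays 208 L; P/T = const ⇒ T₂ = 602 K, P₂ = 71.5 kPa.
W = 0 (no volume change).
ΔU = nCvΔT = 2.98×20.8×(602−428) = 10800 J.
Q = ΔU = 10800 J.
Net over both steps: W = 19400 J, Q = 30200 J, ΔU = 10800 J.

30200 J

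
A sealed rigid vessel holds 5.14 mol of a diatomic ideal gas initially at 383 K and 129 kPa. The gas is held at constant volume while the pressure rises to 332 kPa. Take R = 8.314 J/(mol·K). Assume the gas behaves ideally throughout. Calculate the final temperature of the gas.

V₁ = nRT₁/P₁ = 5.14×8.314×383/129 = 127 L.
Isochoric: V stays 127 L; P/T = const ⇒ T₂ = 986 K, P₂ = 332 kPa.

986 K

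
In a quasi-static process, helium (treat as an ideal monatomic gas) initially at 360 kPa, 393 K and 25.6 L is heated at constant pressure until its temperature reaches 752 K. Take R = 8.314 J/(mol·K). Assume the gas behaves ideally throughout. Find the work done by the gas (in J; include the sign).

8420 J

n = P₁V₁/(RT₁) = 360×25.6/(8.314×393) = 2.82 mol.
Isobaric: P stays 360 kPa; V/T = const ⇒ T₂ = 752 K, V₂ = 49.0 L.
W = PΔV = 360×(49.0−25.6) kPa·L = 8420 J.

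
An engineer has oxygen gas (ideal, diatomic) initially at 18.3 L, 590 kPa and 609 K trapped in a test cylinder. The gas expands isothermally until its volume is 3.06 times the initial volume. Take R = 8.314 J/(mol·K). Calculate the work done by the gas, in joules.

n = P₁V₁/(RT₁) = 590×18.3/(8.314×609) = 2.13 mol.
Isothermal: T stays 609 K; PV = const ⇒ V₂ = 56.0 L, P₂ = 193 kPa.
W = nRT ln(V₂/V₁) = 2.13×8.314×609×ln(3.06) = 12100 J.

12100 J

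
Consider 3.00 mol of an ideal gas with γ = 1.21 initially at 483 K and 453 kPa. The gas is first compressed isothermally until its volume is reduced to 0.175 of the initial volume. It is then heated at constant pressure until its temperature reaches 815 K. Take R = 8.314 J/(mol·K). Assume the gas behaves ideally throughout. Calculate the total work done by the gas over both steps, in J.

V₁ = nRT₁/P₁ = 3.00×8.314×483/453 = 26.6 L.
Step 1 — Isothermal: T stays 483 K; PV = const ⇒ V₂ = 4.65 L, P₂ = 2590 kPa.
ΔU = 0 (ideal gas, T constant).
W = nRT ln(V₂/V₁) = 3.00×8.314×483×ln(0.175) = -21000 J.
Q = ΔU + W = -21000 J.
State after step 1: P = 2590 kPa, V = 4.65 L, T = 483 K.
Step 2 — Isobaric: P stays 2590 kPa; V/T = const ⇒ T₂ = 815 K, V₂ = 7.85 L.
W = PΔV = 2590×(7.85−4.65) kPa·L = 8280 J.
ΔU = nCvΔT = 3.00×39.6×(815−483) = 39400 J.
Q = ΔU + W = nCpΔT = 47700 J.
Net over both steps: W = -12700 J, Q = 26700 J, ΔU = 39400 J.

-12700 J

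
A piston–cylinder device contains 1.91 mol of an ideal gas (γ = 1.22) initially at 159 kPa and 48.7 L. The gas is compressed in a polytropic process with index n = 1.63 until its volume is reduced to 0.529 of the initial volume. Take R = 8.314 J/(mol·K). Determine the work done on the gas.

T₁ = P₁V₁/(nR) = 159×48.7/(1.91×8.314) = 488 K.
Polytropic n=1.63: T₂ = T₁(V₁/V₂)^(n−1) = 488×(1.89)^0.63 = 728 K; P₂ = P₁(V₁/V₂)^n = 449 kPa.
W = (P₁V₁−P₂V₂)/(n−1) = (159×48.7−449×25.8)/0.63 = -6070 J.
Work done on the gas = −W_by = 6070 J.

6070 J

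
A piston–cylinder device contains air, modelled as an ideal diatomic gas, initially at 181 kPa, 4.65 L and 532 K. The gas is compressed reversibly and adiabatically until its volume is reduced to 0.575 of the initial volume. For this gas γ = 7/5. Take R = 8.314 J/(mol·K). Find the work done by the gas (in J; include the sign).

-521 J

n = P₁V₁/(RT₁) = 181×4.65/(8.314×532) = 0.190 mol.
Adiabatic: TV^(γ−1) = const ⇒ T₂ = 532×(1.74)^0.400 = 664 K; PV^γ = const ⇒ P₂ = 393 kPa.
ΔU = nCvΔT = 0.190×20.8×(664−532) = 521 J.
Q = 0 for an adiabatic process, so W = −ΔU = -521 J.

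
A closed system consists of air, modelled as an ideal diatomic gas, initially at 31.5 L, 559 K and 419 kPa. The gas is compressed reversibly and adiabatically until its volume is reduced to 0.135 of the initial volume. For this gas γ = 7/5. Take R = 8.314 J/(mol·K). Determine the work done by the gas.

n = P₁V₁/(RT₁) = 419×31.5/(8.314×559) = 2.84 mol.
Adiabatic: TV^(γ−1) = const ⇒ T₂ = 559×(7.41)^0.400 = 1250 K; PV^γ = const ⇒ P₂ = 6910 kPa.
ΔU = nCvΔT = 2.84×20.8×(1250−559) = 40500 J.
Q = 0 for an adiabatic process, so W = −ΔU = -40500 J.

-40500 J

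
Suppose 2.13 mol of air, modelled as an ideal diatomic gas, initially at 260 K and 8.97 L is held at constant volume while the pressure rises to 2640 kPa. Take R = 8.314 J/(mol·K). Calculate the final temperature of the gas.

1340 K

P₁ = nRT₁/V₁ = 2.13×8.314×260/8.97 = 513 kPa.
Isochoric: V stays 8.97 L; P/T = const ⇒ T₂ = 1340 K, P₂ = 2640 kPa.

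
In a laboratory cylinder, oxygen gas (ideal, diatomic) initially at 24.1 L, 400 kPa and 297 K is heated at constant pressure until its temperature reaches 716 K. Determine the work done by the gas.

n = P₁V₁/(RT₁) = 400×24.1/(8.314×297) = 3.90 mol.
Isobaric: P stays 400 kPa; V/T = const ⇒ T₂ = 716 K, V₂ = 58.1 L.
W = PΔV = 400×(58.1−24.1) kPa·L = 13600 J.

13600 J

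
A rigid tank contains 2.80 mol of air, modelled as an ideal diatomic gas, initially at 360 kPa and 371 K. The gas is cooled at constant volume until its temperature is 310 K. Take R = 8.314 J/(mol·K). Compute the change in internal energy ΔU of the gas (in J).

-3550 J

V₁ = nRT₁/P₁ = 2.80×8.314×371/360 = 24.0 L.
Isochoric: V stays 24.0 L; P/T = const ⇒ T₂ = 310 K, P₂ = 301 kPa.
For an ideal gas ΔU = nCvΔT with Cv = (5/2)R = 20.8 J/(mol·K).
ΔU = 2.80×20.8×(310−371) = -3550 J.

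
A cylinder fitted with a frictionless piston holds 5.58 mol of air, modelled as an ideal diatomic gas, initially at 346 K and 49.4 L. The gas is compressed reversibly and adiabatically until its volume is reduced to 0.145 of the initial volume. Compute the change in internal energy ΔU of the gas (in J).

P₁ = nRT₁/V₁ = 5.58×8.314×346/49.4 = 325 kPa.
Adiabatic: TV^(γ−1) = const ⇒ T₂ = 346×(6.90)^0.400 = 749 K; PV^γ = const ⇒ P₂ = 4850 kPa.
For an ideal gas ΔU = nCvΔT with Cv = (5/2)R = 20.8 J/(mol·K).
ΔU = 5.58×20.8×(749−346) = 46700 J.

46700 J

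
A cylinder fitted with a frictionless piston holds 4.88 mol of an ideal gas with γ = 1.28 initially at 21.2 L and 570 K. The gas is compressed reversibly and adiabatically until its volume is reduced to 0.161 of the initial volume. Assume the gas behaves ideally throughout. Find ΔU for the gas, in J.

P₁ = nRT₁/V₁ = 4.88×8.314×570/21.2 = 1090 kPa.
Adiabatic: TV^(γ−1) = const ⇒ T₂ = 570×(6.21)^0.280 = 951 K; PV^γ = const ⇒ P₂ = 11300 kPa.
For an ideal gas ΔU = nCvΔT with Cv = R/(γ−1) = 29.7 J/(mol·K).
ΔU = 4.88×29.7×(951−570) = 55100 J.

55100 J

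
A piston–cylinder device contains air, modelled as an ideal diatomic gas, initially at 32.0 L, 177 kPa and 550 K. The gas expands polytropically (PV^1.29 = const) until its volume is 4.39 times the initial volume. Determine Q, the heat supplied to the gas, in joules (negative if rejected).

1870 J

n = P₁V₁/(RT₁) = 177×32.0/(8.314×550) = 1.24 mol.
Polytropic n=1.29: T₂ = T₁(V₁/V₂)^(n−1) = 550×(0.228)^0.29 = 358 K; P₂ = P₁(V₁/V₂)^n = 26.3 kPa.
W = (P₁V₁−P₂V₂)/(n−1) = (177×32.0−26.3×140)/0.29 = 6810 J.
ΔU = nCvΔT = 1.24×20.8×(358−550) = -4940 J.
Q = ΔU + W = 1870 J.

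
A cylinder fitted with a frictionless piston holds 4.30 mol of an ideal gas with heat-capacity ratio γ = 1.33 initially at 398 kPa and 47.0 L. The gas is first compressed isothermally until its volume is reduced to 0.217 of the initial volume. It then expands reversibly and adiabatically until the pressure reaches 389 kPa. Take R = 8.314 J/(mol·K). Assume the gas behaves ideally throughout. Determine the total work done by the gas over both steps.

-10500 J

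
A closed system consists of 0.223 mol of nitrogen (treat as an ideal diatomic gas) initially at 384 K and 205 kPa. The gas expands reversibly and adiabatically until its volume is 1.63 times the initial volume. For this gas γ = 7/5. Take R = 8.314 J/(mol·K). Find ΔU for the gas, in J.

V₁ = nRT₁/P₁ = 0.223×8.314×384/205 = 3.47 L.
Adiabatic: TV^(γ−1) = const ⇒ T₂ = 384×(0.613)^0.400 = 316 K; PV^γ = const ⇒ P₂ = 103 kPa.
For an ideal gas ΔU = nCvΔT with Cv = (5/2)R = 20.8 J/(mol·K).
ΔU = 0.223×20.8×(316−384) = -316 J.

-316 J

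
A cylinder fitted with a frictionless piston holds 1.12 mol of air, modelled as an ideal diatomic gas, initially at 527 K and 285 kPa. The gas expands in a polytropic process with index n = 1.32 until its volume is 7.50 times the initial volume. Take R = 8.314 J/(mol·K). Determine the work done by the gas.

V₁ = nRT₁/P₁ = 1.12×8.314×527/285 = 17.2 L.
Polytropic n=1.32: T₂ = T₁(V₁/V₂)^(n−1) = 527×(0.133)^0.32 = 277 K; P₂ = P₁(V₁/V₂)^n = 19.9 kPa.
W = (P₁V₁−P₂V₂)/(n−1) = (285×17.2−19.9×129)/0.32 = 7290 J.

7290 J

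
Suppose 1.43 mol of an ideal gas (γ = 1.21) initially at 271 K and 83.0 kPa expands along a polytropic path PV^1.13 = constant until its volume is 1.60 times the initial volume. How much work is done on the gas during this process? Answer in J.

V₁ = nRT₁/P₁ = 1.43×8.314×271/83.0 = 38.8 L.
Polytropic n=1.13: T₂ = T₁(V₁/V₂)^(n−1) = 271×(0.625)^0.13 = 255 K; P₂ = P₁(V₁/V₂)^n = 48.8 kPa.
W = (P₁V₁−P₂V₂)/(n−1) = (83.0×38.8−48.8×62.1)/0.13 = 1470 J.
Work done on the gas = −W_by = -1470 J.

-1470 J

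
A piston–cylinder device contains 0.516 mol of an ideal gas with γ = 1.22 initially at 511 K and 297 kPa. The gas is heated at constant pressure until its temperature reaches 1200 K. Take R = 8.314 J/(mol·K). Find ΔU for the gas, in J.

13400 J

V₁ = nRT₁/P₁ = 0.516×8.314×511/297 = 7.38 L.
Isobaric: P stays 297 kPa; V/T = const ⇒ T₂ = 1200 K, V₂ = 17.3 L.
For an ideal gas ΔU = nCvΔT with Cv = R/(γ−1) = 37.8 J/(mol·K).
ΔU = 0.516×37.8×(1200−511) = 13400 J.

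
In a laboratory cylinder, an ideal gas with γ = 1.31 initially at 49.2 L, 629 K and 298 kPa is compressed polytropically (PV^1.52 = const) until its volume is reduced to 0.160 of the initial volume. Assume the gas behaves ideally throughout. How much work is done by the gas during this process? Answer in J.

n = P₁V₁/(RT₁) = 298×49.2/(8.314×629) = 2.80 mol.
Polytropic n=1.52: T₂ = T₁(V₁/V₂)^(n−1) = 629×(6.25)^0.52 = 1630 K; P₂ = P₁(V₁/V₂)^n = 4830 kPa.
W = (P₁V₁−P₂V₂)/(n−1) = (298×49.2−4830×7.87)/0.52 = -44900 J.

-44900 J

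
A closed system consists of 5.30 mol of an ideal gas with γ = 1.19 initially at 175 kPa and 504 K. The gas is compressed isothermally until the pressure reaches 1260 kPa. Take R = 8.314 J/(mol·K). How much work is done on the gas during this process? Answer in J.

V₁ = nRT₁/P₁ = 5.30×8.314×504/175 = 127 L.
Isothermal: T stays 504 K; PV = const ⇒ V₂ = 17.6 L, P₂ = 1260 kPa.
W = nRT ln(V₂/V₁) = 5.30×8.314×504×ln(0.139) = -43800 J.
Work done on the gas = −W_by = 43800 J.

43800 J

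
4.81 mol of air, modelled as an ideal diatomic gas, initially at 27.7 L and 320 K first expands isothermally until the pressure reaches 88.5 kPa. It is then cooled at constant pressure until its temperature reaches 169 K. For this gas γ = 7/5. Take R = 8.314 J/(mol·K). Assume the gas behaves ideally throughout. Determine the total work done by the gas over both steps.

15100 J

P₁ = nRT₁/V₁ = 4.81×8.314×320/27.7 = 462 kPa.
Step 1 — Isothermal: T stays 320 K; PV = const ⇒ V₂ = 145 L, P₂ = 88.5 kPa.
ΔU = 0 (ideal gas, T constant).
W = nRT ln(V₂/V₁) = 4.81×8.314×320×ln(5.22) = 21100 J.
Q = ΔU + W = 21100 J.
State after step 1: P = 88.5 kPa, V = 145 L, T = 320 K.
Step 2 — Isobaric: P stays 88.5 kPa; V/T = const ⇒ T₂ = 169 K, V₂ = 76.4 L.
W = PΔV = 88.5×(76.4−145) kPa·L = -6040 J.
ΔU = nCvΔT = 4.81×20.8×(169−320) = -15100 J.
Q = ΔU + W = nCpΔT = -21100 J.
Net over both steps: W = 15100 J, Q = 12.3 J, ΔU = -15100 J.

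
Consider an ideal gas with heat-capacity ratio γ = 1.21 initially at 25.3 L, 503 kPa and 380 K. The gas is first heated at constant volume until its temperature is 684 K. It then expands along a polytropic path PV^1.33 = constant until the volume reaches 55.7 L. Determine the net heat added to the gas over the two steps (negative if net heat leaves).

39400 J

n = P₁V₁/(RT₁) = 503×25.3/(8.314×380) = 4.03 mol.
Step 1 — Isochoric: V stays 25.3 L; P/T = const ⇒ T₂ = 684 K, P₂ = 905 kPa.
W = 0 (no volume change).
ΔU = nCvΔT = 4.03×39.6×(684−380) = 48500 J.
Q = ΔU = 48500 J.
State after step 1: P = 905 kPa, V = 25.3 L, T = 684 K.
Step 2 — Polytropic n=1.33: T₂ = T₁(V₁/V₂)^(n−1) = 684×(0.454)^0.33 = 527 K; P₂ = P₁(V₁/V₂)^n = 317 kPa.
W = (P₁V₁−P₂V₂)/(n−1) = (905×25.3−317×55.7)/0.33 = 15900 J.
ΔU = nCvΔT = 4.03×39.6×(527−684) = -25000 J.
Q = ΔU + W = -9090 J.
Net over both steps: W = 15900 J, Q = 39400 J, ΔU = 23500 J.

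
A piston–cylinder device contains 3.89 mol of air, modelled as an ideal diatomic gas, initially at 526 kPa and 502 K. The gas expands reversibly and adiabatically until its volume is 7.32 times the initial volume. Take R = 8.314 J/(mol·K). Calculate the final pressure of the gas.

32.4 kPa

V₁ = nRT₁/P₁ = 3.89×8.314×502/526 = 30.9 L.
Adiabatic: TV^(γ−1) = const ⇒ T₂ = 502×(0.137)^0.400 = 226 K; PV^γ = const ⇒ P₂ = 32.4 kPa.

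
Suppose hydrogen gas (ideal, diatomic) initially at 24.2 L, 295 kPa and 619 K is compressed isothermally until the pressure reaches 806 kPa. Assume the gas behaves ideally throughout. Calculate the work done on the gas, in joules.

n = P₁V₁/(RT₁) = 295×24.2/(8.314×619) = 1.39 mol.
Isothermal: T stays 619 K; PV = const ⇒ V₂ = 8.86 L, P₂ = 806 kPa.
W = nRT ln(V₂/V₁) = 1.39×8.314×619×ln(0.366) = -7180 J.
Work done on the gas = −W_by = 7180 J.

7180 J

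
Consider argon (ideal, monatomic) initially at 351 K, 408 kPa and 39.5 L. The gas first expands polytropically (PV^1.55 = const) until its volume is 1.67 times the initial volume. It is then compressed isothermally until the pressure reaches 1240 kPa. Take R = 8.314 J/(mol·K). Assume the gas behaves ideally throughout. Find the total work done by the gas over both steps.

-16000 J

n = P₁V₁/(RT₁) = 408×39.5/(8.314×351) = 5.52 mol.
Step 1 — Polytropic n=1.55: T₂ = T₁(V₁/V₂)^(n−1) = 351×(0.599)^0.55 = 265 K; P₂ = P₁(V₁/V₂)^n = 184 kPa.
W = (P₁V₁−P₂V₂)/(n−1) = (408×39.5−184×66.0)/0.55 = 7200 J.
ΔU = nCvΔT = 5.52×12.5×(265−351) = -5940 J.
Q = ΔU + W = 1260 J.
State after step 1: P = 184 kPa, V = 66.0 L, T = 265 K.
Step 2 — Isothermal: T stays 265 K; PV = const ⇒ V₂ = 9.80 L, P₂ = 1240 kPa.
ΔU = 0 (ideal gas, T constant).
W = nRT ln(V₂/V₁) = 5.52×8.314×265×ln(0.149) = -23200 J.
Q = ΔU + W = -23200 J.
Net over both steps: W = -16000 J, Q = -21900 J, ΔU = -5940 J.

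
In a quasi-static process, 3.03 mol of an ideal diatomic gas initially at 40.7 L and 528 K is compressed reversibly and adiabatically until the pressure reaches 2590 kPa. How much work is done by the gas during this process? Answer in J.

P₁ = nRT₁/V₁ = 3.03×8.314×528/40.7 = 327 kPa.
Adiabatic: T₂/T₁ = (P₂/P₁)^((γ−1)/γ) ⇒ T₂ = 528×(7.93)^0.286 = 954 K; V₂ = 9.28 L.
ΔU = nCvΔT = 3.03×20.8×(954−528) = 26800 J.
Q = 0 for an adiabatic process, so W = −ΔU = -26800 J.

-26800 J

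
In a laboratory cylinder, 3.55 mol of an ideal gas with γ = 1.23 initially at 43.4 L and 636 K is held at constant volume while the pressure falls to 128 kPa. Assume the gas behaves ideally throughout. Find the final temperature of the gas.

188 K

P₁ = nRT₁/V₁ = 3.55×8.314×636/43.4 = 433 kPa.
Isochoric: V stays 43.4 L; P/T = const ⇒ T₂ = 188 K, P₂ = 128 kPa.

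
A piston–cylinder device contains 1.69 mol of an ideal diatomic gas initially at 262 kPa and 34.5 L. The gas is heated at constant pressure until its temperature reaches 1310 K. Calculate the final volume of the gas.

70.3 L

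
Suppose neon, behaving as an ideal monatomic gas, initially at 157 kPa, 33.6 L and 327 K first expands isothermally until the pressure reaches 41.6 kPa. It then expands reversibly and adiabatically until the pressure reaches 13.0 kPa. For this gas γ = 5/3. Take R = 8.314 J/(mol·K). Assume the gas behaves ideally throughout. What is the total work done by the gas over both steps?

n = P₁V₁/(RT₁) = 157×33.6/(8.314×327) = 1.94 mol.
Step 1 — Isothermal: T stays 327 K; PV = const ⇒ V₂ = 127 L, P₂ = 41.6 kPa.
ΔU = 0 (ideal gas, T constant).
W = nRT ln(V₂/V₁) = 1.94×8.314×327×ln(3.77) = 7010 J.
Q = ΔU + W = 7010 J.
State after step 1: P = 41.6 kPa, V = 127 L, T = 327 K.
Step 2 — Adiabatic: T₂/T₁ = (P₂/P₁)^((γ−1)/γ) ⇒ T₂ = 327×(0.312)^0.400 = 205 K; V₂ = 255 L.
ΔU = nCvΔT = 1.94×12.5×(205−327) = -2940 J.
Q = 0 for an adiabatic process, so W = −ΔU = 2940 J.
Net over both steps: W = 9950 J, Q = 7010 J, ΔU = -2940 J.

9950 J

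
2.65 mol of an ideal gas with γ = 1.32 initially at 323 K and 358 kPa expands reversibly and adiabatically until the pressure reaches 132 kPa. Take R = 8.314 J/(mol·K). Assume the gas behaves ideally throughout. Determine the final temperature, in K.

V₁ = nRT₁/P₁ = 2.65×8.314×323/358 = 19.9 L.
Adiabatic: T₂/T₁ = (P₂/P₁)^((γ−1)/γ) ⇒ T₂ = 323×(0.369)^0.242 = 254 K; V₂ = 42.3 L.

254 K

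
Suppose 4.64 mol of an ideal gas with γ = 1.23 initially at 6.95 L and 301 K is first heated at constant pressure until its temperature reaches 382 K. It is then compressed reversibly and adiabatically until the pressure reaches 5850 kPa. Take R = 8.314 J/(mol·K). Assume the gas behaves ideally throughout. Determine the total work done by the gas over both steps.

-13800 J

P₁ = nRT₁/V₁ = 4.64×8.314×301/6.95 = 1670 kPa.
Step 1 — Isobaric: P stays 1670 kPa; V/T = const ⇒ T₂ = 382 K, V₂ = 8.82 L.
W = PΔV = 1670×(8.82−6.95) kPa·L = 3120 J.
ΔU = nCvΔT = 4.64×36.1×(382−301) = 13600 J.
Q = ΔU + W = nCpΔT = 16700 J.
State after step 1: P = 1670 kPa, V = 8.82 L, T = 382 K.
Step 2 — Adiabatic: T₂/T₁ = (P₂/P₁)^((γ−1)/γ) ⇒ T₂ = 382×(3.50)^0.187 = 483 K; V₂ = 3.18 L.
ΔU = nCvΔT = 4.64×36.1×(483−382) = 16900 J.
Q = 0 for an adiabatic process, so W = −ΔU = -16900 J.
Net over both steps: W = -13800 J, Q = 16700 J, ΔU = 30500 J.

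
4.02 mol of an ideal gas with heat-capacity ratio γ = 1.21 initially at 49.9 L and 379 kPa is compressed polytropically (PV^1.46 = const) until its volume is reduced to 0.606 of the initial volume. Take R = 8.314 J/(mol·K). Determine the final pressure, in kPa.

T₁ = P₁V₁/(nR) = 379×49.9/(4.02×8.314) = 566 K.
Polytropic n=1.46: T₂ = T₁(V₁/V₂)^(n−1) = 566×(1.65)^0.46 = 712 K; P₂ = P₁(V₁/V₂)^n = 787 kPa.

787 kPa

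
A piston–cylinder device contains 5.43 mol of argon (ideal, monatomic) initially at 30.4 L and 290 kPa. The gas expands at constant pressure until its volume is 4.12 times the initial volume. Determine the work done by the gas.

27500 J

T₁ = P₁V₁/(nR) = 290×30.4/(5.43×8.314) = 195 K.
Isobaric: P stays 290 kPa; V/T = const ⇒ T₂ = 805 K, V₂ = 125 L.
W = PΔV = 290×(125−30.4) kPa·L = 27500 J.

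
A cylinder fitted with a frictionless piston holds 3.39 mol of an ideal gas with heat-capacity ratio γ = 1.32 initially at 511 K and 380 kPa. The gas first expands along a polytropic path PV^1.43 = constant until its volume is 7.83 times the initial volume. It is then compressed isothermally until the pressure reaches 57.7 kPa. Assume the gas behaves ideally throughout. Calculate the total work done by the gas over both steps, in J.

V₁ = nRT₁/P₁ = 3.39×8.314×511/380 = 37.9 L.
Step 1 — Polytropic n=1.43: T₂ = T₁(V₁/V₂)^(n−1) = 511×(0.128)^0.43 = 211 K; P₂ = P₁(V₁/V₂)^n = 20.0 kPa.
W = (P₁V₁−P₂V₂)/(n−1) = (380×37.9−20.0×297)/0.43 = 19700 J.
ΔU = nCvΔT = 3.39×26.0×(211−511) = -26400 J.
Q = ΔU + W = -6760 J.
State after step 1: P = 20.0 kPa, V = 297 L, T = 211 K.
Step 2 — Isothermal: T stays 211 K; PV = const ⇒ V₂ = 103 L, P₂ = 57.7 kPa.
ΔU = 0 (ideal gas, T constant).
W = nRT ln(V₂/V₁) = 3.39×8.314×211×ln(0.347) = -6290 J.
Q = ΔU + W = -6290 J.
Net over both steps: W = 13400 J, Q = -13100 J, ΔU = -26400 J.

13400 J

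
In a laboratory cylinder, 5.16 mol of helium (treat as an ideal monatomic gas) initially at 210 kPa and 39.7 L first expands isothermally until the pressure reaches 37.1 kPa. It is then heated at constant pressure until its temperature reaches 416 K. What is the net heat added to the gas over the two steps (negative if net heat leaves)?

38200 J

T₁ = P₁V₁/(nR) = 210×39.7/(5.16×8.314) = 194 K.
Step 1 — Isothermal: T stays 194 K; PV = const ⇒ V₂ = 225 L, P₂ = 37.1 kPa.
ΔU = 0 (ideal gas, T constant).
W = nRT ln(V₂/V₁) = 5.16×8.314×194×ln(5.66) = 14500 J.
Q = ΔU + W = 14500 J.
State after step 1: P = 37.1 kPa, V = 225 L, T = 194 K.
Step 2 — Isobaric: P stays 37.1 kPa; V/T = const ⇒ T₂ = 416 K, V₂ = 481 L.
W = PΔV = 37.1×(481−225) kPa·L = 9510 J.
ΔU = nCvΔT = 5.16×12.5×(416−194) = 14300 J.
Q = ΔU + W = nCpΔT = 23800 J.
Net over both steps: W = 24000 J, Q = 38200 J, ΔU = 14300 J.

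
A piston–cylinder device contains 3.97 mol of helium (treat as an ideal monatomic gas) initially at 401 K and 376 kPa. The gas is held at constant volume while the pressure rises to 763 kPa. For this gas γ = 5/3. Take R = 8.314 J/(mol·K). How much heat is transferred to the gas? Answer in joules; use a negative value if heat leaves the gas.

20400 J

V₁ = nRT₁/P₁ = 3.97×8.314×401/376 = 35.2 L.
Isochoric: V stays 35.2 L; P/T = const ⇒ T₂ = 814 K, P₂ = 763 kPa.
W = 0 (no volume change).
ΔU = nCvΔT = 3.97×12.5×(814−401) = 20400 J.
Q = ΔU = 20400 J.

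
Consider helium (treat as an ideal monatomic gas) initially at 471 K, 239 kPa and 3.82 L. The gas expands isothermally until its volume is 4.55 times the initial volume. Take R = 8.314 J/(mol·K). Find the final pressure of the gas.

52.5 kPa

Isothermal: T stays 471 K; PV = const ⇒ V₂ = 17.4 L, P₂ = 52.5 kPa.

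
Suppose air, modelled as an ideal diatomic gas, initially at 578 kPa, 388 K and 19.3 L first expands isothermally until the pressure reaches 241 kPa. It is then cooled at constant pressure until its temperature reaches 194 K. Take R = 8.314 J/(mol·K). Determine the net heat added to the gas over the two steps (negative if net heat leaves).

n = P₁V₁/(RT₁) = 578×19.3/(8.314×388) = 3.46 mol.
Step 1 — Isothermal: T stays 388 K; PV = const ⇒ V₂ = 46.3 L, P₂ = 241 kPa.
ΔU = 0 (ideal gas, T constant).
W = nRT ln(V₂/V₁) = 3.46×8.314×388×ln(2.40) = 9760 J.
Q = ΔU + W = 9760 J.
State after step 1: P = 241 kPa, V = 46.3 L, T = 388 K.
Step 2 — Isobaric: P stays 241 kPa; V/T = const ⇒ T₂ = 194 K, V₂ = 23.1 L.
W = PΔV = 241×(23.1−46.3) kPa·L = -5580 J.
ΔU = nCvΔT = 3.46×20.8×(194−388) = -13900 J.
Q = ΔU + W = nCpΔT = -19500 J.
Net over both steps: W = 4180 J, Q = -9760 J, ΔU = -13900 J.

-9760 J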